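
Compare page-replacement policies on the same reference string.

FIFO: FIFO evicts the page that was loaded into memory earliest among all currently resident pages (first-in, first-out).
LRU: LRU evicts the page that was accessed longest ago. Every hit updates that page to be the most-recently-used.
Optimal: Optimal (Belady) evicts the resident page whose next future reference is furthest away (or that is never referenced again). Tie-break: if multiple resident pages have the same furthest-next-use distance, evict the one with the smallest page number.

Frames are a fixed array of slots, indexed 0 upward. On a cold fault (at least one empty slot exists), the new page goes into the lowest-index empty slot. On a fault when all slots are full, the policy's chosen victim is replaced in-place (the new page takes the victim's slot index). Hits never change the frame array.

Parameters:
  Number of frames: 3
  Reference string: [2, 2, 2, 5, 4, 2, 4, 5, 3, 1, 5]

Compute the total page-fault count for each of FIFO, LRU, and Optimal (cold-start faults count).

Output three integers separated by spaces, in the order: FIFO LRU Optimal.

Answer: 6 5 5

Derivation:
--- FIFO ---
  step 0: ref 2 -> FAULT, frames=[2,-,-] (faults so far: 1)
  step 1: ref 2 -> HIT, frames=[2,-,-] (faults so far: 1)
  step 2: ref 2 -> HIT, frames=[2,-,-] (faults so far: 1)
  step 3: ref 5 -> FAULT, frames=[2,5,-] (faults so far: 2)
  step 4: ref 4 -> FAULT, frames=[2,5,4] (faults so far: 3)
  step 5: ref 2 -> HIT, frames=[2,5,4] (faults so far: 3)
  step 6: ref 4 -> HIT, frames=[2,5,4] (faults so far: 3)
  step 7: ref 5 -> HIT, frames=[2,5,4] (faults so far: 3)
  step 8: ref 3 -> FAULT, evict 2, frames=[3,5,4] (faults so far: 4)
  step 9: ref 1 -> FAULT, evict 5, frames=[3,1,4] (faults so far: 5)
  step 10: ref 5 -> FAULT, evict 4, frames=[3,1,5] (faults so far: 6)
  FIFO total faults: 6
--- LRU ---
  step 0: ref 2 -> FAULT, frames=[2,-,-] (faults so far: 1)
  step 1: ref 2 -> HIT, frames=[2,-,-] (faults so far: 1)
  step 2: ref 2 -> HIT, frames=[2,-,-] (faults so far: 1)
  step 3: ref 5 -> FAULT, frames=[2,5,-] (faults so far: 2)
  step 4: ref 4 -> FAULT, frames=[2,5,4] (faults so far: 3)
  step 5: ref 2 -> HIT, frames=[2,5,4] (faults so far: 3)
  step 6: ref 4 -> HIT, frames=[2,5,4] (faults so far: 3)
  step 7: ref 5 -> HIT, frames=[2,5,4] (faults so far: 3)
  step 8: ref 3 -> FAULT, evict 2, frames=[3,5,4] (faults so far: 4)
  step 9: ref 1 -> FAULT, evict 4, frames=[3,5,1] (faults so far: 5)
  step 10: ref 5 -> HIT, frames=[3,5,1] (faults so far: 5)
  LRU total faults: 5
--- Optimal ---
  step 0: ref 2 -> FAULT, frames=[2,-,-] (faults so far: 1)
  step 1: ref 2 -> HIT, frames=[2,-,-] (faults so far: 1)
  step 2: ref 2 -> HIT, frames=[2,-,-] (faults so far: 1)
  step 3: ref 5 -> FAULT, frames=[2,5,-] (faults so far: 2)
  step 4: ref 4 -> FAULT, frames=[2,5,4] (faults so far: 3)
  step 5: ref 2 -> HIT, frames=[2,5,4] (faults so far: 3)
  step 6: ref 4 -> HIT, frames=[2,5,4] (faults so far: 3)
  step 7: ref 5 -> HIT, frames=[2,5,4] (faults so far: 3)
  step 8: ref 3 -> FAULT, evict 2, frames=[3,5,4] (faults so far: 4)
  step 9: ref 1 -> FAULT, evict 3, frames=[1,5,4] (faults so far: 5)
  step 10: ref 5 -> HIT, frames=[1,5,4] (faults so far: 5)
  Optimal total faults: 5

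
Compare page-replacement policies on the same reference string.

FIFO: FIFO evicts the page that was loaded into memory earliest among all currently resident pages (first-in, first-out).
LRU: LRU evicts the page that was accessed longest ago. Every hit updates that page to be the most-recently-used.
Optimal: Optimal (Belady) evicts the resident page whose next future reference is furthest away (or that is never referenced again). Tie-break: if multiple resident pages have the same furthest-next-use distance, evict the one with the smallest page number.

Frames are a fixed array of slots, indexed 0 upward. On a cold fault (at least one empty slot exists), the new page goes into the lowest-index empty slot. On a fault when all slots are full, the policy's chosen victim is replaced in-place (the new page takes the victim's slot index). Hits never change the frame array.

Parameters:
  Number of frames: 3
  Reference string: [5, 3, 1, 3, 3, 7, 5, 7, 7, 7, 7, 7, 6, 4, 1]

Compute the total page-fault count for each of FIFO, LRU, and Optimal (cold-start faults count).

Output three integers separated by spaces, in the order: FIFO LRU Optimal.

Answer: 8 8 6

Derivation:
--- FIFO ---
  step 0: ref 5 -> FAULT, frames=[5,-,-] (faults so far: 1)
  step 1: ref 3 -> FAULT, frames=[5,3,-] (faults so far: 2)
  step 2: ref 1 -> FAULT, frames=[5,3,1] (faults so far: 3)
  step 3: ref 3 -> HIT, frames=[5,3,1] (faults so far: 3)
  step 4: ref 3 -> HIT, frames=[5,3,1] (faults so far: 3)
  step 5: ref 7 -> FAULT, evict 5, frames=[7,3,1] (faults so far: 4)
  step 6: ref 5 -> FAULT, evict 3, frames=[7,5,1] (faults so far: 5)
  step 7: ref 7 -> HIT, frames=[7,5,1] (faults so far: 5)
  step 8: ref 7 -> HIT, frames=[7,5,1] (faults so far: 5)
  step 9: ref 7 -> HIT, frames=[7,5,1] (faults so far: 5)
  step 10: ref 7 -> HIT, frames=[7,5,1] (faults so far: 5)
  step 11: ref 7 -> HIT, frames=[7,5,1] (faults so far: 5)
  step 12: ref 6 -> FAULT, evict 1, frames=[7,5,6] (faults so far: 6)
  step 13: ref 4 -> FAULT, evict 7, frames=[4,5,6] (faults so far: 7)
  step 14: ref 1 -> FAULT, evict 5, frames=[4,1,6] (faults so far: 8)
  FIFO total faults: 8
--- LRU ---
  step 0: ref 5 -> FAULT, frames=[5,-,-] (faults so far: 1)
  step 1: ref 3 -> FAULT, frames=[5,3,-] (faults so far: 2)
  step 2: ref 1 -> FAULT, frames=[5,3,1] (faults so far: 3)
  step 3: ref 3 -> HIT, frames=[5,3,1] (faults so far: 3)
  step 4: ref 3 -> HIT, frames=[5,3,1] (faults so far: 3)
  step 5: ref 7 -> FAULT, evict 5, frames=[7,3,1] (faults so far: 4)
  step 6: ref 5 -> FAULT, evict 1, frames=[7,3,5] (faults so far: 5)
  step 7: ref 7 -> HIT, frames=[7,3,5] (faults so far: 5)
  step 8: ref 7 -> HIT, frames=[7,3,5] (faults so far: 5)
  step 9: ref 7 -> HIT, frames=[7,3,5] (faults so far: 5)
  step 10: ref 7 -> HIT, frames=[7,3,5] (faults so far: 5)
  step 11: ref 7 -> HIT, frames=[7,3,5] (faults so far: 5)
  step 12: ref 6 -> FAULT, evict 3, frames=[7,6,5] (faults so far: 6)
  step 13: ref 4 -> FAULT, evict 5, frames=[7,6,4] (faults so far: 7)
  step 14: ref 1 -> FAULT, evict 7, frames=[1,6,4] (faults so far: 8)
  LRU total faults: 8
--- Optimal ---
  step 0: ref 5 -> FAULT, frames=[5,-,-] (faults so far: 1)
  step 1: ref 3 -> FAULT, frames=[5,3,-] (faults so far: 2)
  step 2: ref 1 -> FAULT, frames=[5,3,1] (faults so far: 3)
  step 3: ref 3 -> HIT, frames=[5,3,1] (faults so far: 3)
  step 4: ref 3 -> HIT, frames=[5,3,1] (faults so far: 3)
  step 5: ref 7 -> FAULT, evict 3, frames=[5,7,1] (faults so far: 4)
  step 6: ref 5 -> HIT, frames=[5,7,1] (faults so far: 4)
  step 7: ref 7 -> HIT, frames=[5,7,1] (faults so far: 4)
  step 8: ref 7 -> HIT, frames=[5,7,1] (faults so far: 4)
  step 9: ref 7 -> HIT, frames=[5,7,1] (faults so far: 4)
  step 10: ref 7 -> HIT, frames=[5,7,1] (faults so far: 4)
  step 11: ref 7 -> HIT, frames=[5,7,1] (faults so far: 4)
  step 12: ref 6 -> FAULT, evict 5, frames=[6,7,1] (faults so far: 5)
  step 13: ref 4 -> FAULT, evict 6, frames=[4,7,1] (faults so far: 6)
  step 14: ref 1 -> HIT, frames=[4,7,1] (faults so far: 6)
  Optimal total faults: 6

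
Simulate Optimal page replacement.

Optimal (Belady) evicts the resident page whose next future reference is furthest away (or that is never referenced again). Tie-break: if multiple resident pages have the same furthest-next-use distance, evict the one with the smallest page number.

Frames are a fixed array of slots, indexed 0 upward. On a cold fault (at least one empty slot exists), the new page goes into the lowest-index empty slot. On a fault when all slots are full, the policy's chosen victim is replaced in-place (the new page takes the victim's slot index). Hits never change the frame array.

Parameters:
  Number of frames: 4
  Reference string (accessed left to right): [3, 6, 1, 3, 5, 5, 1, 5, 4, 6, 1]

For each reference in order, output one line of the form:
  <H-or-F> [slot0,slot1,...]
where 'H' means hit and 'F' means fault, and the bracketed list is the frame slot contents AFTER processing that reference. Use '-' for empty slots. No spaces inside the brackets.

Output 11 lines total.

F [3,-,-,-]
F [3,6,-,-]
F [3,6,1,-]
H [3,6,1,-]
F [3,6,1,5]
H [3,6,1,5]
H [3,6,1,5]
H [3,6,1,5]
F [4,6,1,5]
H [4,6,1,5]
H [4,6,1,5]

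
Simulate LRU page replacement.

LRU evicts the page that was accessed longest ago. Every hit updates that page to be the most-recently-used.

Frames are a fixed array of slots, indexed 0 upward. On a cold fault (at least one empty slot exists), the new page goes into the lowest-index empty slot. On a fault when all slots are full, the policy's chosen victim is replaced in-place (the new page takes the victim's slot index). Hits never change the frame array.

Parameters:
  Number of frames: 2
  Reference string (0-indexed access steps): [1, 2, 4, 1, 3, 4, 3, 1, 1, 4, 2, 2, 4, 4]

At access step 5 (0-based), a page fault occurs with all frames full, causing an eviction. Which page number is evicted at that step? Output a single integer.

Step 0: ref 1 -> FAULT, frames=[1,-]
Step 1: ref 2 -> FAULT, frames=[1,2]
Step 2: ref 4 -> FAULT, evict 1, frames=[4,2]
Step 3: ref 1 -> FAULT, evict 2, frames=[4,1]
Step 4: ref 3 -> FAULT, evict 4, frames=[3,1]
Step 5: ref 4 -> FAULT, evict 1, frames=[3,4]
At step 5: evicted page 1

Answer: 1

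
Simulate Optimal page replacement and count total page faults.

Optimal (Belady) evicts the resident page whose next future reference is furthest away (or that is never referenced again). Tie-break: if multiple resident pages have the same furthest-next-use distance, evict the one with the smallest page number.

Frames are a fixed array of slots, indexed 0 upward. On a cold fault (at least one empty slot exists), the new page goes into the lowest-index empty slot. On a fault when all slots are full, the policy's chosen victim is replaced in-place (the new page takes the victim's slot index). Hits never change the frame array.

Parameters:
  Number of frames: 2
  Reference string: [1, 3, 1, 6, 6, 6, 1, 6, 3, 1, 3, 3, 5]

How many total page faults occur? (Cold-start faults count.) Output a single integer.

Answer: 5

Derivation:
Step 0: ref 1 → FAULT, frames=[1,-]
Step 1: ref 3 → FAULT, frames=[1,3]
Step 2: ref 1 → HIT, frames=[1,3]
Step 3: ref 6 → FAULT (evict 3), frames=[1,6]
Step 4: ref 6 → HIT, frames=[1,6]
Step 5: ref 6 → HIT, frames=[1,6]
Step 6: ref 1 → HIT, frames=[1,6]
Step 7: ref 6 → HIT, frames=[1,6]
Step 8: ref 3 → FAULT (evict 6), frames=[1,3]
Step 9: ref 1 → HIT, frames=[1,3]
Step 10: ref 3 → HIT, frames=[1,3]
Step 11: ref 3 → HIT, frames=[1,3]
Step 12: ref 5 → FAULT (evict 1), frames=[5,3]
Total faults: 5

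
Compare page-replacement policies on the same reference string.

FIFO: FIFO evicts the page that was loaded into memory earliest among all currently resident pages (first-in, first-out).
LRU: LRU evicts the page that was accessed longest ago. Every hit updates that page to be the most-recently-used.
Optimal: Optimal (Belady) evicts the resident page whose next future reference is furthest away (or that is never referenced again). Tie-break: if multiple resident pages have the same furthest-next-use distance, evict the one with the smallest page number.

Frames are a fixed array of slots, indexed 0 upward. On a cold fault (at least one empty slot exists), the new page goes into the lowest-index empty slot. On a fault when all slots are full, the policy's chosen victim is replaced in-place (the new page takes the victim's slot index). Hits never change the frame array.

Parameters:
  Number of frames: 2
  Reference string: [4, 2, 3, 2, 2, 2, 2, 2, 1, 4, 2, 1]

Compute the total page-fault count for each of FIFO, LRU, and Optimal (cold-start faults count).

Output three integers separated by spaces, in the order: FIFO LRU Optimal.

Answer: 7 7 6

Derivation:
--- FIFO ---
  step 0: ref 4 -> FAULT, frames=[4,-] (faults so far: 1)
  step 1: ref 2 -> FAULT, frames=[4,2] (faults so far: 2)
  step 2: ref 3 -> FAULT, evict 4, frames=[3,2] (faults so far: 3)
  step 3: ref 2 -> HIT, frames=[3,2] (faults so far: 3)
  step 4: ref 2 -> HIT, frames=[3,2] (faults so far: 3)
  step 5: ref 2 -> HIT, frames=[3,2] (faults so far: 3)
  step 6: ref 2 -> HIT, frames=[3,2] (faults so far: 3)
  step 7: ref 2 -> HIT, frames=[3,2] (faults so far: 3)
  step 8: ref 1 -> FAULT, evict 2, frames=[3,1] (faults so far: 4)
  step 9: ref 4 -> FAULT, evict 3, frames=[4,1] (faults so far: 5)
  step 10: ref 2 -> FAULT, evict 1, frames=[4,2] (faults so far: 6)
  step 11: ref 1 -> FAULT, evict 4, frames=[1,2] (faults so far: 7)
  FIFO total faults: 7
--- LRU ---
  step 0: ref 4 -> FAULT, frames=[4,-] (faults so far: 1)
  step 1: ref 2 -> FAULT, frames=[4,2] (faults so far: 2)
  step 2: ref 3 -> FAULT, evict 4, frames=[3,2] (faults so far: 3)
  step 3: ref 2 -> HIT, frames=[3,2] (faults so far: 3)
  step 4: ref 2 -> HIT, frames=[3,2] (faults so far: 3)
  step 5: ref 2 -> HIT, frames=[3,2] (faults so far: 3)
  step 6: ref 2 -> HIT, frames=[3,2] (faults so far: 3)
  step 7: ref 2 -> HIT, frames=[3,2] (faults so far: 3)
  step 8: ref 1 -> FAULT, evict 3, frames=[1,2] (faults so far: 4)
  step 9: ref 4 -> FAULT, evict 2, frames=[1,4] (faults so far: 5)
  step 10: ref 2 -> FAULT, evict 1, frames=[2,4] (faults so far: 6)
  step 11: ref 1 -> FAULT, evict 4, frames=[2,1] (faults so far: 7)
  LRU total faults: 7
--- Optimal ---
  step 0: ref 4 -> FAULT, frames=[4,-] (faults so far: 1)
  step 1: ref 2 -> FAULT, frames=[4,2] (faults so far: 2)
  step 2: ref 3 -> FAULT, evict 4, frames=[3,2] (faults so far: 3)
  step 3: ref 2 -> HIT, frames=[3,2] (faults so far: 3)
  step 4: ref 2 -> HIT, frames=[3,2] (faults so far: 3)
  step 5: ref 2 -> HIT, frames=[3,2] (faults so far: 3)
  step 6: ref 2 -> HIT, frames=[3,2] (faults so far: 3)
  step 7: ref 2 -> HIT, frames=[3,2] (faults so far: 3)
  step 8: ref 1 -> FAULT, evict 3, frames=[1,2] (faults so far: 4)
  step 9: ref 4 -> FAULT, evict 1, frames=[4,2] (faults so far: 5)
  step 10: ref 2 -> HIT, frames=[4,2] (faults so far: 5)
  step 11: ref 1 -> FAULT, evict 2, frames=[4,1] (faults so far: 6)
  Optimal total faults: 6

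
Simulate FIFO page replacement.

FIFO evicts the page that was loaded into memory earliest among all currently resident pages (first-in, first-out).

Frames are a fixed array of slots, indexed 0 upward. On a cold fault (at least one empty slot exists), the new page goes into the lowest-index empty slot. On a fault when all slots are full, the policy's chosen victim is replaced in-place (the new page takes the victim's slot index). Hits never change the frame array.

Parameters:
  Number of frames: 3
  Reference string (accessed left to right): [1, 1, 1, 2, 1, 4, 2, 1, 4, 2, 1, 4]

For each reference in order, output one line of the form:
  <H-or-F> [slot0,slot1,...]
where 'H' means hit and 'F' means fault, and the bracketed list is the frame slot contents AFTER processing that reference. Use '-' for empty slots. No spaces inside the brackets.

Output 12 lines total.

F [1,-,-]
H [1,-,-]
H [1,-,-]
F [1,2,-]
H [1,2,-]
F [1,2,4]
H [1,2,4]
H [1,2,4]
H [1,2,4]
H [1,2,4]
H [1,2,4]
H [1,2,4]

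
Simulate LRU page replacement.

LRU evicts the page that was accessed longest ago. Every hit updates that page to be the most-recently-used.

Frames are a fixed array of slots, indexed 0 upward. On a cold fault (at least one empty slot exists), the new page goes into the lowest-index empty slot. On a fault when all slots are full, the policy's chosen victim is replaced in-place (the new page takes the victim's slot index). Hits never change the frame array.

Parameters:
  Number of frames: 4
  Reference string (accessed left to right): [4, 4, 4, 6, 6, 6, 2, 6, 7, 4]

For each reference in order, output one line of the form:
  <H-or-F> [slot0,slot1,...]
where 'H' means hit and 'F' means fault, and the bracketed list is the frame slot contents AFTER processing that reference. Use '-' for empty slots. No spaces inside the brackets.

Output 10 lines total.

F [4,-,-,-]
H [4,-,-,-]
H [4,-,-,-]
F [4,6,-,-]
H [4,6,-,-]
H [4,6,-,-]
F [4,6,2,-]
H [4,6,2,-]
F [4,6,2,7]
H [4,6,2,7]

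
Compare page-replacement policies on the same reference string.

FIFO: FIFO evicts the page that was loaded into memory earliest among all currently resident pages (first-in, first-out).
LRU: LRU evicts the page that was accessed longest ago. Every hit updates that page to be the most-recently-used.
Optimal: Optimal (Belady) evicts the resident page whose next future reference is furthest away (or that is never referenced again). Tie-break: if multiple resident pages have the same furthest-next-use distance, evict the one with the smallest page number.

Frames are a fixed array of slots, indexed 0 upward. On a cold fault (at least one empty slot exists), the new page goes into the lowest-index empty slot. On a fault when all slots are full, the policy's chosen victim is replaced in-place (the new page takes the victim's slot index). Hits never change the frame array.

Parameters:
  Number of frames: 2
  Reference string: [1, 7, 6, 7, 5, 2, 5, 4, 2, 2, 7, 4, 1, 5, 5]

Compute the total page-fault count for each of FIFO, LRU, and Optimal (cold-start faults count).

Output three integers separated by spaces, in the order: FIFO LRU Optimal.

Answer: 9 11 9

Derivation:
--- FIFO ---
  step 0: ref 1 -> FAULT, frames=[1,-] (faults so far: 1)
  step 1: ref 7 -> FAULT, frames=[1,7] (faults so far: 2)
  step 2: ref 6 -> FAULT, evict 1, frames=[6,7] (faults so far: 3)
  step 3: ref 7 -> HIT, frames=[6,7] (faults so far: 3)
  step 4: ref 5 -> FAULT, evict 7, frames=[6,5] (faults so far: 4)
  step 5: ref 2 -> FAULT, evict 6, frames=[2,5] (faults so far: 5)
  step 6: ref 5 -> HIT, frames=[2,5] (faults so far: 5)
  step 7: ref 4 -> FAULT, evict 5, frames=[2,4] (faults so far: 6)
  step 8: ref 2 -> HIT, frames=[2,4] (faults so far: 6)
  step 9: ref 2 -> HIT, frames=[2,4] (faults so far: 6)
  step 10: ref 7 -> FAULT, evict 2, frames=[7,4] (faults so far: 7)
  step 11: ref 4 -> HIT, frames=[7,4] (faults so far: 7)
  step 12: ref 1 -> FAULT, evict 4, frames=[7,1] (faults so far: 8)
  step 13: ref 5 -> FAULT, evict 7, frames=[5,1] (faults so far: 9)
  step 14: ref 5 -> HIT, frames=[5,1] (faults so far: 9)
  FIFO total faults: 9
--- LRU ---
  step 0: ref 1 -> FAULT, frames=[1,-] (faults so far: 1)
  step 1: ref 7 -> FAULT, frames=[1,7] (faults so far: 2)
  step 2: ref 6 -> FAULT, evict 1, frames=[6,7] (faults so far: 3)
  step 3: ref 7 -> HIT, frames=[6,7] (faults so far: 3)
  step 4: ref 5 -> FAULT, evict 6, frames=[5,7] (faults so far: 4)
  step 5: ref 2 -> FAULT, evict 7, frames=[5,2] (faults so far: 5)
  step 6: ref 5 -> HIT, frames=[5,2] (faults so far: 5)
  step 7: ref 4 -> FAULT, evict 2, frames=[5,4] (faults so far: 6)
  step 8: ref 2 -> FAULT, evict 5, frames=[2,4] (faults so far: 7)
  step 9: ref 2 -> HIT, frames=[2,4] (faults so far: 7)
  step 10: ref 7 -> FAULT, evict 4, frames=[2,7] (faults so far: 8)
  step 11: ref 4 -> FAULT, evict 2, frames=[4,7] (faults so far: 9)
  step 12: ref 1 -> FAULT, evict 7, frames=[4,1] (faults so far: 10)
  step 13: ref 5 -> FAULT, evict 4, frames=[5,1] (faults so far: 11)
  step 14: ref 5 -> HIT, frames=[5,1] (faults so far: 11)
  LRU total faults: 11
--- Optimal ---
  step 0: ref 1 -> FAULT, frames=[1,-] (faults so far: 1)
  step 1: ref 7 -> FAULT, frames=[1,7] (faults so far: 2)
  step 2: ref 6 -> FAULT, evict 1, frames=[6,7] (faults so far: 3)
  step 3: ref 7 -> HIT, frames=[6,7] (faults so far: 3)
  step 4: ref 5 -> FAULT, evict 6, frames=[5,7] (faults so far: 4)
  step 5: ref 2 -> FAULT, evict 7, frames=[5,2] (faults so far: 5)
  step 6: ref 5 -> HIT, frames=[5,2] (faults so far: 5)
  step 7: ref 4 -> FAULT, evict 5, frames=[4,2] (faults so far: 6)
  step 8: ref 2 -> HIT, frames=[4,2] (faults so far: 6)
  step 9: ref 2 -> HIT, frames=[4,2] (faults so far: 6)
  step 10: ref 7 -> FAULT, evict 2, frames=[4,7] (faults so far: 7)
  step 11: ref 4 -> HIT, frames=[4,7] (faults so far: 7)
  step 12: ref 1 -> FAULT, evict 4, frames=[1,7] (faults so far: 8)
  step 13: ref 5 -> FAULT, evict 1, frames=[5,7] (faults so far: 9)
  step 14: ref 5 -> HIT, frames=[5,7] (faults so far: 9)
  Optimal total faults: 9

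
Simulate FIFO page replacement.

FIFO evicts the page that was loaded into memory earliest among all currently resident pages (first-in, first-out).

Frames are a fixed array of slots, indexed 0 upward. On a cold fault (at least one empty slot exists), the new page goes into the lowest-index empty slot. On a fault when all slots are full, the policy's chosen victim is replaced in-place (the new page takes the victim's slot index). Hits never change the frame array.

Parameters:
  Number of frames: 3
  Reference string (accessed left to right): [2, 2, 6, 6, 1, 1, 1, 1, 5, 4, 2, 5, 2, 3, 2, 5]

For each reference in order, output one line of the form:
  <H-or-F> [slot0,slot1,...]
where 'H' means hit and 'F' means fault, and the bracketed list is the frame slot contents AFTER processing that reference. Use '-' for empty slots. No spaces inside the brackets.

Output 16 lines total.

F [2,-,-]
H [2,-,-]
F [2,6,-]
H [2,6,-]
F [2,6,1]
H [2,6,1]
H [2,6,1]
H [2,6,1]
F [5,6,1]
F [5,4,1]
F [5,4,2]
H [5,4,2]
H [5,4,2]
F [3,4,2]
H [3,4,2]
F [3,5,2]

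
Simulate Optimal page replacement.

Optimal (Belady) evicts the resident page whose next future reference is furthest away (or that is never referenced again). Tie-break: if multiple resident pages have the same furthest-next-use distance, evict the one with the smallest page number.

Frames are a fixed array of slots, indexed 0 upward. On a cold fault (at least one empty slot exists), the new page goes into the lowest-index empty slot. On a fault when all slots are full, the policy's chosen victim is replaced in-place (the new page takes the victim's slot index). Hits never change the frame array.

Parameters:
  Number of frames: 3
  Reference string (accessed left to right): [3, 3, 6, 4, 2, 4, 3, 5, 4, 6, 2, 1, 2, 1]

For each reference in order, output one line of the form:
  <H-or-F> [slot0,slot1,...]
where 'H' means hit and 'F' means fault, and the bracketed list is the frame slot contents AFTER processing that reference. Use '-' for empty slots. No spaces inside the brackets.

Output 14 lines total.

F [3,-,-]
H [3,-,-]
F [3,6,-]
F [3,6,4]
F [3,2,4]
H [3,2,4]
H [3,2,4]
F [5,2,4]
H [5,2,4]
F [5,2,6]
H [5,2,6]
F [1,2,6]
H [1,2,6]
H [1,2,6]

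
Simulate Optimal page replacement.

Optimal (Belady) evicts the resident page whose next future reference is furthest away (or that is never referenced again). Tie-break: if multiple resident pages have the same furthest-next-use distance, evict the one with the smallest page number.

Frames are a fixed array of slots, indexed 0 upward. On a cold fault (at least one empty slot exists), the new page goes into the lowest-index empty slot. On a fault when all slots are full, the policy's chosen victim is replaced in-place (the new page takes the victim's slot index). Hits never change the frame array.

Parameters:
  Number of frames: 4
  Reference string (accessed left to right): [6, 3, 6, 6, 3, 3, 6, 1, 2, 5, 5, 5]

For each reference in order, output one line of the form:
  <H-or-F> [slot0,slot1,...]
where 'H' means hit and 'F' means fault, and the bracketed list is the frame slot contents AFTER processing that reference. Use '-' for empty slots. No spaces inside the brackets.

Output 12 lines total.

F [6,-,-,-]
F [6,3,-,-]
H [6,3,-,-]
H [6,3,-,-]
H [6,3,-,-]
H [6,3,-,-]
H [6,3,-,-]
F [6,3,1,-]
F [6,3,1,2]
F [6,3,5,2]
H [6,3,5,2]
H [6,3,5,2]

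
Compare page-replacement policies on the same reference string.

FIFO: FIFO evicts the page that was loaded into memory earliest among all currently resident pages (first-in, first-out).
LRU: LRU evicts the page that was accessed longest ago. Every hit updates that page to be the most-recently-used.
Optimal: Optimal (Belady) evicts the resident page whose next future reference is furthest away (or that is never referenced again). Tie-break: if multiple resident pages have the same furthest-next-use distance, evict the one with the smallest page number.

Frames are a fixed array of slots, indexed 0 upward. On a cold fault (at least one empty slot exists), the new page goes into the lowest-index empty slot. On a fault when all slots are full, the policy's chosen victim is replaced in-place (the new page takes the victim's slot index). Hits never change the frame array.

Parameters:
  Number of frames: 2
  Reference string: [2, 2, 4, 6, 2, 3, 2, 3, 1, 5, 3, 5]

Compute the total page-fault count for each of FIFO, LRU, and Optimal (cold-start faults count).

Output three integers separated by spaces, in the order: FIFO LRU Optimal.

--- FIFO ---
  step 0: ref 2 -> FAULT, frames=[2,-] (faults so far: 1)
  step 1: ref 2 -> HIT, frames=[2,-] (faults so far: 1)
  step 2: ref 4 -> FAULT, frames=[2,4] (faults so far: 2)
  step 3: ref 6 -> FAULT, evict 2, frames=[6,4] (faults so far: 3)
  step 4: ref 2 -> FAULT, evict 4, frames=[6,2] (faults so far: 4)
  step 5: ref 3 -> FAULT, evict 6, frames=[3,2] (faults so far: 5)
  step 6: ref 2 -> HIT, frames=[3,2] (faults so far: 5)
  step 7: ref 3 -> HIT, frames=[3,2] (faults so far: 5)
  step 8: ref 1 -> FAULT, evict 2, frames=[3,1] (faults so far: 6)
  step 9: ref 5 -> FAULT, evict 3, frames=[5,1] (faults so far: 7)
  step 10: ref 3 -> FAULT, evict 1, frames=[5,3] (faults so far: 8)
  step 11: ref 5 -> HIT, frames=[5,3] (faults so far: 8)
  FIFO total faults: 8
--- LRU ---
  step 0: ref 2 -> FAULT, frames=[2,-] (faults so far: 1)
  step 1: ref 2 -> HIT, frames=[2,-] (faults so far: 1)
  step 2: ref 4 -> FAULT, frames=[2,4] (faults so far: 2)
  step 3: ref 6 -> FAULT, evict 2, frames=[6,4] (faults so far: 3)
  step 4: ref 2 -> FAULT, evict 4, frames=[6,2] (faults so far: 4)
  step 5: ref 3 -> FAULT, evict 6, frames=[3,2] (faults so far: 5)
  step 6: ref 2 -> HIT, frames=[3,2] (faults so far: 5)
  step 7: ref 3 -> HIT, frames=[3,2] (faults so far: 5)
  step 8: ref 1 -> FAULT, evict 2, frames=[3,1] (faults so far: 6)
  step 9: ref 5 -> FAULT, evict 3, frames=[5,1] (faults so far: 7)
  step 10: ref 3 -> FAULT, evict 1, frames=[5,3] (faults so far: 8)
  step 11: ref 5 -> HIT, frames=[5,3] (faults so far: 8)
  LRU total faults: 8
--- Optimal ---
  step 0: ref 2 -> FAULT, frames=[2,-] (faults so far: 1)
  step 1: ref 2 -> HIT, frames=[2,-] (faults so far: 1)
  step 2: ref 4 -> FAULT, frames=[2,4] (faults so far: 2)
  step 3: ref 6 -> FAULT, evict 4, frames=[2,6] (faults so far: 3)
  step 4: ref 2 -> HIT, frames=[2,6] (faults so far: 3)
  step 5: ref 3 -> FAULT, evict 6, frames=[2,3] (faults so far: 4)
  step 6: ref 2 -> HIT, frames=[2,3] (faults so far: 4)
  step 7: ref 3 -> HIT, frames=[2,3] (faults so far: 4)
  step 8: ref 1 -> FAULT, evict 2, frames=[1,3] (faults so far: 5)
  step 9: ref 5 -> FAULT, evict 1, frames=[5,3] (faults so far: 6)
  step 10: ref 3 -> HIT, frames=[5,3] (faults so far: 6)
  step 11: ref 5 -> HIT, frames=[5,3] (faults so far: 6)
  Optimal total faults: 6

Answer: 8 8 6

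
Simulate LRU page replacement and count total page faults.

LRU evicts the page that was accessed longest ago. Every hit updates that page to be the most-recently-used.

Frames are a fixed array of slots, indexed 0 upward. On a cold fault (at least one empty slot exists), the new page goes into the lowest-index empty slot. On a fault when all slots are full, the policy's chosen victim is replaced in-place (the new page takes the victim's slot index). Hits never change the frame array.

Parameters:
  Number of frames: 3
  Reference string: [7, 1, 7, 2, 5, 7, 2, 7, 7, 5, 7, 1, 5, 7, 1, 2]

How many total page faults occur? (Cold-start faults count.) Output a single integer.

Answer: 6

Derivation:
Step 0: ref 7 → FAULT, frames=[7,-,-]
Step 1: ref 1 → FAULT, frames=[7,1,-]
Step 2: ref 7 → HIT, frames=[7,1,-]
Step 3: ref 2 → FAULT, frames=[7,1,2]
Step 4: ref 5 → FAULT (evict 1), frames=[7,5,2]
Step 5: ref 7 → HIT, frames=[7,5,2]
Step 6: ref 2 → HIT, frames=[7,5,2]
Step 7: ref 7 → HIT, frames=[7,5,2]
Step 8: ref 7 → HIT, frames=[7,5,2]
Step 9: ref 5 → HIT, frames=[7,5,2]
Step 10: ref 7 → HIT, frames=[7,5,2]
Step 11: ref 1 → FAULT (evict 2), frames=[7,5,1]
Step 12: ref 5 → HIT, frames=[7,5,1]
Step 13: ref 7 → HIT, frames=[7,5,1]
Step 14: ref 1 → HIT, frames=[7,5,1]
Step 15: ref 2 → FAULT (evict 5), frames=[7,2,1]
Total faults: 6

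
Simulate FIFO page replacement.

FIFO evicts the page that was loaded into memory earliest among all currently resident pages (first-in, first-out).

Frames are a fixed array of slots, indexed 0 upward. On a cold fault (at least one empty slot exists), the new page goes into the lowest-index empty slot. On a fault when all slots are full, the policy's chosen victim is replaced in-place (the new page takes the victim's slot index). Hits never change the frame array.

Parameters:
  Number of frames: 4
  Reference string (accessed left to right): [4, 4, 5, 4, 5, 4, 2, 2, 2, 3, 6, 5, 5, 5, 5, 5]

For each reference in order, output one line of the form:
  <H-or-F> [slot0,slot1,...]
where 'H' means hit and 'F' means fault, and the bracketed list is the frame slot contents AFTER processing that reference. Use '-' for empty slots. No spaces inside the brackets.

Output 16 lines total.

F [4,-,-,-]
H [4,-,-,-]
F [4,5,-,-]
H [4,5,-,-]
H [4,5,-,-]
H [4,5,-,-]
F [4,5,2,-]
H [4,5,2,-]
H [4,5,2,-]
F [4,5,2,3]
F [6,5,2,3]
H [6,5,2,3]
H [6,5,2,3]
H [6,5,2,3]
H [6,5,2,3]
H [6,5,2,3]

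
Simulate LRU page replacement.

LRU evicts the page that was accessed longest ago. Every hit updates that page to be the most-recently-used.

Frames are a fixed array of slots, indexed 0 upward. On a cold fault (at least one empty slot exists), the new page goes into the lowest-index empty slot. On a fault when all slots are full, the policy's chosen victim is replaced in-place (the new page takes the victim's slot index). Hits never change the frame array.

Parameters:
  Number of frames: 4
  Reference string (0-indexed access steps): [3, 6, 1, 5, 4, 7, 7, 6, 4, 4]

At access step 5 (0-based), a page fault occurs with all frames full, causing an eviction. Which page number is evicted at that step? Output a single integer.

Answer: 6

Derivation:
Step 0: ref 3 -> FAULT, frames=[3,-,-,-]
Step 1: ref 6 -> FAULT, frames=[3,6,-,-]
Step 2: ref 1 -> FAULT, frames=[3,6,1,-]
Step 3: ref 5 -> FAULT, frames=[3,6,1,5]
Step 4: ref 4 -> FAULT, evict 3, frames=[4,6,1,5]
Step 5: ref 7 -> FAULT, evict 6, frames=[4,7,1,5]
At step 5: evicted page 6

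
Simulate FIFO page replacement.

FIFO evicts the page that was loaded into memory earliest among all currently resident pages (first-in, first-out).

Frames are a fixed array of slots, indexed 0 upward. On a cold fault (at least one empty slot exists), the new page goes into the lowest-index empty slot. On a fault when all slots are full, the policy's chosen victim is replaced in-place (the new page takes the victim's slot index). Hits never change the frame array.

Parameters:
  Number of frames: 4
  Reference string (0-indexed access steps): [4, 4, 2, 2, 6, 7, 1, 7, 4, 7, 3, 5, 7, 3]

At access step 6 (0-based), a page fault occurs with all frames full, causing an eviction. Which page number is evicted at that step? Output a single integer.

Answer: 4

Derivation:
Step 0: ref 4 -> FAULT, frames=[4,-,-,-]
Step 1: ref 4 -> HIT, frames=[4,-,-,-]
Step 2: ref 2 -> FAULT, frames=[4,2,-,-]
Step 3: ref 2 -> HIT, frames=[4,2,-,-]
Step 4: ref 6 -> FAULT, frames=[4,2,6,-]
Step 5: ref 7 -> FAULT, frames=[4,2,6,7]
Step 6: ref 1 -> FAULT, evict 4, frames=[1,2,6,7]
At step 6: evicted page 4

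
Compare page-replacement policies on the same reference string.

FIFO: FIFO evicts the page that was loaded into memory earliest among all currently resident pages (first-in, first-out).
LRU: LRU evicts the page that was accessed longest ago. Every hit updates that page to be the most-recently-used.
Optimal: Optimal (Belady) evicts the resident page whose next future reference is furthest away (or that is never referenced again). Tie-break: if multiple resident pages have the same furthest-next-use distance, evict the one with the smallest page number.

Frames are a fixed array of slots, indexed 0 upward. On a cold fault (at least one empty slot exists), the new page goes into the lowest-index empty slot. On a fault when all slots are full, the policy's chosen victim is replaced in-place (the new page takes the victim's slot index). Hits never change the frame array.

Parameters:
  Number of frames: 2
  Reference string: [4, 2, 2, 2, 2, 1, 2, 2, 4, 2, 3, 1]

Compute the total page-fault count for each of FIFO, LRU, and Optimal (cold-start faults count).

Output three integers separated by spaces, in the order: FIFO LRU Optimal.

Answer: 7 6 6

Derivation:
--- FIFO ---
  step 0: ref 4 -> FAULT, frames=[4,-] (faults so far: 1)
  step 1: ref 2 -> FAULT, frames=[4,2] (faults so far: 2)
  step 2: ref 2 -> HIT, frames=[4,2] (faults so far: 2)
  step 3: ref 2 -> HIT, frames=[4,2] (faults so far: 2)
  step 4: ref 2 -> HIT, frames=[4,2] (faults so far: 2)
  step 5: ref 1 -> FAULT, evict 4, frames=[1,2] (faults so far: 3)
  step 6: ref 2 -> HIT, frames=[1,2] (faults so far: 3)
  step 7: ref 2 -> HIT, frames=[1,2] (faults so far: 3)
  step 8: ref 4 -> FAULT, evict 2, frames=[1,4] (faults so far: 4)
  step 9: ref 2 -> FAULT, evict 1, frames=[2,4] (faults so far: 5)
  step 10: ref 3 -> FAULT, evict 4, frames=[2,3] (faults so far: 6)
  step 11: ref 1 -> FAULT, evict 2, frames=[1,3] (faults so far: 7)
  FIFO total faults: 7
--- LRU ---
  step 0: ref 4 -> FAULT, frames=[4,-] (faults so far: 1)
  step 1: ref 2 -> FAULT, frames=[4,2] (faults so far: 2)
  step 2: ref 2 -> HIT, frames=[4,2] (faults so far: 2)
  step 3: ref 2 -> HIT, frames=[4,2] (faults so far: 2)
  step 4: ref 2 -> HIT, frames=[4,2] (faults so far: 2)
  step 5: ref 1 -> FAULT, evict 4, frames=[1,2] (faults so far: 3)
  step 6: ref 2 -> HIT, frames=[1,2] (faults so far: 3)
  step 7: ref 2 -> HIT, frames=[1,2] (faults so far: 3)
  step 8: ref 4 -> FAULT, evict 1, frames=[4,2] (faults so far: 4)
  step 9: ref 2 -> HIT, frames=[4,2] (faults so far: 4)
  step 10: ref 3 -> FAULT, evict 4, frames=[3,2] (faults so far: 5)
  step 11: ref 1 -> FAULT, evict 2, frames=[3,1] (faults so far: 6)
  LRU total faults: 6
--- Optimal ---
  step 0: ref 4 -> FAULT, frames=[4,-] (faults so far: 1)
  step 1: ref 2 -> FAULT, frames=[4,2] (faults so far: 2)
  step 2: ref 2 -> HIT, frames=[4,2] (faults so far: 2)
  step 3: ref 2 -> HIT, frames=[4,2] (faults so far: 2)
  step 4: ref 2 -> HIT, frames=[4,2] (faults so far: 2)
  step 5: ref 1 -> FAULT, evict 4, frames=[1,2] (faults so far: 3)
  step 6: ref 2 -> HIT, frames=[1,2] (faults so far: 3)
  step 7: ref 2 -> HIT, frames=[1,2] (faults so far: 3)
  step 8: ref 4 -> FAULT, evict 1, frames=[4,2] (faults so far: 4)
  step 9: ref 2 -> HIT, frames=[4,2] (faults so far: 4)
  step 10: ref 3 -> FAULT, evict 2, frames=[4,3] (faults so far: 5)
  step 11: ref 1 -> FAULT, evict 3, frames=[4,1] (faults so far: 6)
  Optimal total faults: 6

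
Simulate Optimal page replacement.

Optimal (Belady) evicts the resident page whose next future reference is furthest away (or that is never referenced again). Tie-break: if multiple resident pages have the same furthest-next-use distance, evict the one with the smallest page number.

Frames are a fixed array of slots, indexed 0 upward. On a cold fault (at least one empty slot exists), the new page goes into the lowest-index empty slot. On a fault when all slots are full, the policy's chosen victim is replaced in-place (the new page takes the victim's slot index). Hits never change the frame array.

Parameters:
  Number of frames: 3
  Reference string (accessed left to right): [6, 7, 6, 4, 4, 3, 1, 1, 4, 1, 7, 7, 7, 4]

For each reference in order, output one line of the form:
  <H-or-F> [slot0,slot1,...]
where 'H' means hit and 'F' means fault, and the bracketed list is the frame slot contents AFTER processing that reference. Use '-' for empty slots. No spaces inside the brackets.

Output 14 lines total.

F [6,-,-]
F [6,7,-]
H [6,7,-]
F [6,7,4]
H [6,7,4]
F [3,7,4]
F [1,7,4]
H [1,7,4]
H [1,7,4]
H [1,7,4]
H [1,7,4]
H [1,7,4]
H [1,7,4]
H [1,7,4]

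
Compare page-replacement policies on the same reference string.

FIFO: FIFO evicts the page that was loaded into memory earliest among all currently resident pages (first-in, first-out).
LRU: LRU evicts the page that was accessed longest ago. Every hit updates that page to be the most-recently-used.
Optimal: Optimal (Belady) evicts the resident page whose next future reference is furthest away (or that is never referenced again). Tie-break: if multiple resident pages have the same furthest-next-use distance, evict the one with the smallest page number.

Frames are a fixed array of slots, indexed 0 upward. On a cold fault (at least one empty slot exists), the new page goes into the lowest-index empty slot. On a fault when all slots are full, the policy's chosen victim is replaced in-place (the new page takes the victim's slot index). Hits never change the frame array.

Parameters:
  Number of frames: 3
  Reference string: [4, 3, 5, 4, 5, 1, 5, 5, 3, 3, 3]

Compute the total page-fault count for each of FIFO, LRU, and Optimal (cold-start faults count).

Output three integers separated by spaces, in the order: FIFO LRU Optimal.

--- FIFO ---
  step 0: ref 4 -> FAULT, frames=[4,-,-] (faults so far: 1)
  step 1: ref 3 -> FAULT, frames=[4,3,-] (faults so far: 2)
  step 2: ref 5 -> FAULT, frames=[4,3,5] (faults so far: 3)
  step 3: ref 4 -> HIT, frames=[4,3,5] (faults so far: 3)
  step 4: ref 5 -> HIT, frames=[4,3,5] (faults so far: 3)
  step 5: ref 1 -> FAULT, evict 4, frames=[1,3,5] (faults so far: 4)
  step 6: ref 5 -> HIT, frames=[1,3,5] (faults so far: 4)
  step 7: ref 5 -> HIT, frames=[1,3,5] (faults so far: 4)
  step 8: ref 3 -> HIT, frames=[1,3,5] (faults so far: 4)
  step 9: ref 3 -> HIT, frames=[1,3,5] (faults so far: 4)
  step 10: ref 3 -> HIT, frames=[1,3,5] (faults so far: 4)
  FIFO total faults: 4
--- LRU ---
  step 0: ref 4 -> FAULT, frames=[4,-,-] (faults so far: 1)
  step 1: ref 3 -> FAULT, frames=[4,3,-] (faults so far: 2)
  step 2: ref 5 -> FAULT, frames=[4,3,5] (faults so far: 3)
  step 3: ref 4 -> HIT, frames=[4,3,5] (faults so far: 3)
  step 4: ref 5 -> HIT, frames=[4,3,5] (faults so far: 3)
  step 5: ref 1 -> FAULT, evict 3, frames=[4,1,5] (faults so far: 4)
  step 6: ref 5 -> HIT, frames=[4,1,5] (faults so far: 4)
  step 7: ref 5 -> HIT, frames=[4,1,5] (faults so far: 4)
  step 8: ref 3 -> FAULT, evict 4, frames=[3,1,5] (faults so far: 5)
  step 9: ref 3 -> HIT, frames=[3,1,5] (faults so far: 5)
  step 10: ref 3 -> HIT, frames=[3,1,5] (faults so far: 5)
  LRU total faults: 5
--- Optimal ---
  step 0: ref 4 -> FAULT, frames=[4,-,-] (faults so far: 1)
  step 1: ref 3 -> FAULT, frames=[4,3,-] (faults so far: 2)
  step 2: ref 5 -> FAULT, frames=[4,3,5] (faults so far: 3)
  step 3: ref 4 -> HIT, frames=[4,3,5] (faults so far: 3)
  step 4: ref 5 -> HIT, frames=[4,3,5] (faults so far: 3)
  step 5: ref 1 -> FAULT, evict 4, frames=[1,3,5] (faults so far: 4)
  step 6: ref 5 -> HIT, frames=[1,3,5] (faults so far: 4)
  step 7: ref 5 -> HIT, frames=[1,3,5] (faults so far: 4)
  step 8: ref 3 -> HIT, frames=[1,3,5] (faults so far: 4)
  step 9: ref 3 -> HIT, frames=[1,3,5] (faults so far: 4)
  step 10: ref 3 -> HIT, frames=[1,3,5] (faults so far: 4)
  Optimal total faults: 4

Answer: 4 5 4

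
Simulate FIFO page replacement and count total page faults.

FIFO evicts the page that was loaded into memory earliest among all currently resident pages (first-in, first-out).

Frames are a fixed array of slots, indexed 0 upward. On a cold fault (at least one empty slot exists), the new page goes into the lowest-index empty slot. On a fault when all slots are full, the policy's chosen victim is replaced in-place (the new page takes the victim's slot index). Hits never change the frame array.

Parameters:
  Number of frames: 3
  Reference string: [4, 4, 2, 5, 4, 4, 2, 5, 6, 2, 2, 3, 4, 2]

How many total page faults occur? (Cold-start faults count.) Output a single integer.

Answer: 7

Derivation:
Step 0: ref 4 → FAULT, frames=[4,-,-]
Step 1: ref 4 → HIT, frames=[4,-,-]
Step 2: ref 2 → FAULT, frames=[4,2,-]
Step 3: ref 5 → FAULT, frames=[4,2,5]
Step 4: ref 4 → HIT, frames=[4,2,5]
Step 5: ref 4 → HIT, frames=[4,2,5]
Step 6: ref 2 → HIT, frames=[4,2,5]
Step 7: ref 5 → HIT, frames=[4,2,5]
Step 8: ref 6 → FAULT (evict 4), frames=[6,2,5]
Step 9: ref 2 → HIT, frames=[6,2,5]
Step 10: ref 2 → HIT, frames=[6,2,5]
Step 11: ref 3 → FAULT (evict 2), frames=[6,3,5]
Step 12: ref 4 → FAULT (evict 5), frames=[6,3,4]
Step 13: ref 2 → FAULT (evict 6), frames=[2,3,4]
Total faults: 7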